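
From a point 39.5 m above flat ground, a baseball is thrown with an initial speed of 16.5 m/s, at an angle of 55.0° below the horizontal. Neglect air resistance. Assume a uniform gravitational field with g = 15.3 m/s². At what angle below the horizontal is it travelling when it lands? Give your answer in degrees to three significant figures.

75.8°

vₓ = 16.50 cos 55.0° = 9.464 m/s; v_y0 = −13.52 m/s (downward).
With up positive and y = 0 at the ground: y(t) = 39.5 + (−13.52) t − 7.650 t². Setting y = 0 and taking the positive root: t = [−13.52 + √(13.52² + 2·15.3·39.5)] / 15.3 = (−13.52 + 37.30) / 15.3 = 1.555 s.
At impact: v_y = v_y0 − g t = −37.30 m/s; vₓ = 9.464 m/s.
Angle below horizontal: arctan(|v_y|/vₓ) = arctan(37.30/9.464) = 75.76°.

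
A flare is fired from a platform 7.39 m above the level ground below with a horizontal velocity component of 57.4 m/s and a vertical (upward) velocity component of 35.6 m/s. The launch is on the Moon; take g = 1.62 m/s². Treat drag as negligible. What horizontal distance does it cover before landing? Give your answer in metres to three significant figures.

2530 m

The projectile lands when y = 7.39 + (35.60) t − ½·1.62·t² = 0. Positive root: t = (35.60 + √(35.60² + 2·1.62·7.39)) / 1.62 = (35.60 + 35.93) / 1.62 = 44.16 s.
Horizontal distance: R = vₓ t = 57.40 × 44.16 = 2535 m.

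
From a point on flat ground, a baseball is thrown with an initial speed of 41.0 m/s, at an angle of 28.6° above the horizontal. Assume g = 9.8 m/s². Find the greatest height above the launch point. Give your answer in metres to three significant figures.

Resolve: vₓ = 41.00 cos 28.6° = 36.00 m/s and v_y0 = 41.00 sin 28.6° = 19.63 m/s.
Peak height H = v_y0² / (2g) = 385.19 / 19.60 = 19.65 m.

19.7 m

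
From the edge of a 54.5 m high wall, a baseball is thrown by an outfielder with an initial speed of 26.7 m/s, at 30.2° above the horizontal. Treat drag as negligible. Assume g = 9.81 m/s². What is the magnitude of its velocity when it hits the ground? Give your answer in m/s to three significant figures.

vₓ = 26.70 cos 30.2° = 23.08 m/s; v_y0 = 26.70 sin 30.2° = 13.43 m/s.
The projectile lands when y = 54.5 + (13.43) t − ½·9.81·t² = 0. Positive root: t = (13.43 + √(13.43² + 2·9.81·54.5)) / 9.81 = (13.43 + 35.35) / 9.81 = 4.973 s.
Vertical velocity at impact: v_y = v_y0 − g t = 13.43 − 9.81 × 4.973 = −35.35 m/s.
Speed: |v| = √(vₓ² + v_y²) = √(23.08² + 35.35²) = 42.22 m/s.

42.2 m/s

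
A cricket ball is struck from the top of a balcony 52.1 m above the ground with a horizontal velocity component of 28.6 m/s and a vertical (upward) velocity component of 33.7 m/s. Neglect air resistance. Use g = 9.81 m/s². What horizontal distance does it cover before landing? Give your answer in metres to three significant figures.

With up positive and y = 0 at the ground: y(t) = 52.1 + (33.70) t − 4.905 t². Setting y = 0 and taking the positive root: t = [33.70 + √(33.70² + 2·9.81·52.1)] / 9.81 = (33.70 + 46.45) / 9.81 = 8.171 s.
Horizontal distance: R = vₓ t = 28.60 × 8.171 = 233.7 m.

234 m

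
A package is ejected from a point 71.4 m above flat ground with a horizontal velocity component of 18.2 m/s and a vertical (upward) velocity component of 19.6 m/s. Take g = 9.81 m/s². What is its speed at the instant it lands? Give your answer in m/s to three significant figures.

46.0 m/s

With up positive and y = 0 at the ground: y(t) = 71.4 + (19.60) t − 4.905 t². Setting y = 0 and taking the positive root: t = [19.60 + √(19.60² + 2·9.81·71.4)] / 9.81 = (19.60 + 42.25) / 9.81 = 6.305 s.
Vertical velocity at impact: v_y = v_y0 − g t = 19.60 − 9.81 × 6.305 = −42.25 m/s.
Speed: |v| = √(vₓ² + v_y²) = √(18.20² + 42.25²) = 46.00 m/s.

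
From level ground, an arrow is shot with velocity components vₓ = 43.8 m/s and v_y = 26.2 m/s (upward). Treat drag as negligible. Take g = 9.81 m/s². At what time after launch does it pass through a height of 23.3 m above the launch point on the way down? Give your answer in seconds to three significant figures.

4.21 s

Require v_y0 t − ½ g t² = 23.3, i.e. 4.905 t² − 26.20 t + 23.3 = 0.
t = [26.20 ± √(26.20² − 2·9.81·23.3)] / 9.81 = (26.20 ± 15.14) / 9.81, so t = 1.127 s or t = 4.214 s.
The descending-branch root is 4.214 s.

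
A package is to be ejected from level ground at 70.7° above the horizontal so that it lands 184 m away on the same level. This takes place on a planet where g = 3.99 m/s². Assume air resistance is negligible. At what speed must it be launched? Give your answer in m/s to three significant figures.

On level ground R = v₀² sin 2θ / g ⇒ v₀ = √(gR / sin 2θ).
v₀ = √(3.99 × 184 / sin 141.4°) = √(734.2 / 0.6239) = √1176.8 = 34.30 m/s.

34.3 m/s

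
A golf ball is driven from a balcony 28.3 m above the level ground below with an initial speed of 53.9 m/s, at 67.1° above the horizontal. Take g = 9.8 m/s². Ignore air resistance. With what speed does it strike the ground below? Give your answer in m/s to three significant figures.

Components: vₓ = 53.90 cos 67.1° = 20.97 m/s, v_y0 = 53.90 sin 67.1° = 49.65 m/s.
Vertical motion (up positive, ground at y = 0): 4.900 t² − (49.65) t − 28.3 = 0, so t = (49.65 + √(49.65² + 2·9.80·28.3)) / 9.80 = (49.65 + 54.95) / 9.80 = 10.67 s.
Vertical velocity at impact: v_y = v_y0 − g t = 49.65 − 9.80 × 10.67 = −54.95 m/s.
Speed: |v| = √(vₓ² + v_y²) = √(20.97² + 54.95²) = 58.82 m/s.

58.8 m/s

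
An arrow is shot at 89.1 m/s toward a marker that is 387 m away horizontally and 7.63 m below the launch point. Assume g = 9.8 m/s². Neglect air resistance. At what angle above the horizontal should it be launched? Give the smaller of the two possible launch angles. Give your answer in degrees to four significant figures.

13.06°

Trajectory: y = x tanθ − g x² (1 + tan²θ)/(2v₀²). With x = 387, y = −7.63, v₀ = 89.1, g = 9.80:
92.44 tan²θ − 387 tanθ + (84.81) = 0.
tanθ = [387 ± √(387² − 4 × 92.44 × (84.81))] / (2 × 92.44) = (387 ± 344.1) / 184.9, giving tanθ = 0.2320 or 3.954.
θ = 13.06° or 75.81°; the smaller is 13.06°.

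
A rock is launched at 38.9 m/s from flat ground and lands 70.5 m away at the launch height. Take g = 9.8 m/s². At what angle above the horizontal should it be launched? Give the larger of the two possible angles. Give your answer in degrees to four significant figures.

76.42°

R = v₀² sin 2θ / g gives sin 2θ = gR/v₀² = 9.80·70.5/38.9² = 0.4566.
2θ = 27.17° or 180° − 27.17° = 152.8°, so θ = 13.58° or 76.42°.
The larger angle is 76.42°.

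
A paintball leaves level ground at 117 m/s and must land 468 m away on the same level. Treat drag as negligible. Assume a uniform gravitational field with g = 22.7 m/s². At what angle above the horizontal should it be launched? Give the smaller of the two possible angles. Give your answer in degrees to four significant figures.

From R = (v₀²/g) sin 2θ: sin 2θ = 22.7 × 468 / 13689 = 0.7761.
2θ = 50.90° or 180° − 50.90° = 129.1°, so θ = 25.45° or 64.55°.
The smaller angle is 25.45°.

25.45°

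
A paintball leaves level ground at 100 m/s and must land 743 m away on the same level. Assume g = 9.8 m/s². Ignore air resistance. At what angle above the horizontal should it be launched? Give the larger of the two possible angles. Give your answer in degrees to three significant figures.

66.6°

Level-ground range R = v₀² sin(2θ)/g ⇒ sin(2θ) = gR/v₀² = 9.80 × 743 / 100² = 0.7281.
2θ = 46.73° or 180° − 46.73° = 133.3°, so θ = 23.37° or 66.63°.
The larger angle is 66.63°.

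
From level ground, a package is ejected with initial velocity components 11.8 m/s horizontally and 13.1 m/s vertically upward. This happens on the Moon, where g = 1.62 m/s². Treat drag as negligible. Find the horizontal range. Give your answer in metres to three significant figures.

191 m

Time aloft: T = 2 v_y0 / g = 2 × 13.10 / 1.62 = 16.17 s.
Horizontal distance R = vₓ T = 11.80 × 16.17 = 190.8 m.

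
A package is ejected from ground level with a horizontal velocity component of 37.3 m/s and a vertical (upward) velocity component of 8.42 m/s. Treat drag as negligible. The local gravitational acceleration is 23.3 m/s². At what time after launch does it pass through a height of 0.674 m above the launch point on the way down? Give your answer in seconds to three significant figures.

Require v_y0 t − ½ g t² = 0.674, i.e. 11.65 t² − 8.420 t + 0.674 = 0.
Quadratic formula: t = (8.420 ± √39.488) / 23.3 = (8.420 ± 6.284) / 23.3 → t = 0.09168 s or 0.6311 s.
The descending-branch root is 0.6311 s.

0.631 s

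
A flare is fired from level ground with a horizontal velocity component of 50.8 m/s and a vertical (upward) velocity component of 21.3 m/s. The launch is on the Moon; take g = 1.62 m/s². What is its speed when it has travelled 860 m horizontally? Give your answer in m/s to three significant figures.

51.2 m/s

x = vₓ t ⇒ t = 860/50.80 = 16.93 s.
Vertical velocity there: v_y = v_y0 − g t = 21.30 − 1.62 × 16.93 = −6.125 m/s.
Speed: √(vₓ² + v_y²) = √(50.80² + 6.125²) = 51.17 m/s.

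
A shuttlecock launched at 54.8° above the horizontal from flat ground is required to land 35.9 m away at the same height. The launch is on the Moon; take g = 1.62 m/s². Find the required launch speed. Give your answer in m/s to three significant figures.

From R = (v₀² / g) sin 2θ: v₀ = √(gR / sin 2θ).
v₀ = √(1.62 × 35.9 / sin 109.6°) = √(58.16 / 0.9421) = √61.735 = 7.857 m/s.

7.86 m/s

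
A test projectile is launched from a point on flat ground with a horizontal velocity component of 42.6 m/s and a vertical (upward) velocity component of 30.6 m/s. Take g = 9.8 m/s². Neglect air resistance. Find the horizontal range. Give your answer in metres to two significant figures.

Flight time T = 2 v_y0 / g = 6.245 s.
Horizontal distance R = vₓ T = 42.60 × 6.245 = 266.0 m.

270 m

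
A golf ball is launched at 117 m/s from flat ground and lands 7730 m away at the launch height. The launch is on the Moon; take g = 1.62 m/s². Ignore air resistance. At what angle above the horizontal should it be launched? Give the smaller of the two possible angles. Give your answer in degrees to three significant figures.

R = v₀² sin 2θ / g gives sin 2θ = gR/v₀² = 1.62·7730/117² = 0.9148.
2θ = 66.18° or 180° − 66.18° = 113.8°, so θ = 33.09° or 56.91°.
The smaller angle is 33.09°.

33.1°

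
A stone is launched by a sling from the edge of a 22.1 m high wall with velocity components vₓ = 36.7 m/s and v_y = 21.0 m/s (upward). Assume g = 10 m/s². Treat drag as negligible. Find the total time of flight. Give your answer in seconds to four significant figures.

The projectile lands when y = 22.1 + (21.00) t − ½·10.0·t² = 0. Positive root: t = (21.00 + √(21.00² + 2·10.0·22.1)) / 10.0 = (21.00 + 29.72) / 10.0 = 5.072 s.

5.072 s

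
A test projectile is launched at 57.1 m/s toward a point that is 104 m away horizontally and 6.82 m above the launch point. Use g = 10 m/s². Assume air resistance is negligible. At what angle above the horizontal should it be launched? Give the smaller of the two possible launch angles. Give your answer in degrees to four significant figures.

Trajectory: y = x tanθ − g x² (1 + tan²θ)/(2v₀²). With x = 104, y = 6.82, v₀ = 57.1, g = 10.0:
16.59 tan²θ − 104 tanθ + (23.41) = 0.
tanθ = [104 ± √(104² − 4 × 16.59 × (23.41))] / (2 × 16.59) = (104 ± 96.24) / 33.17, giving tanθ = 0.2338 or 6.036.
θ = 13.16° or 80.59°; the smaller is 13.16°.

13.16°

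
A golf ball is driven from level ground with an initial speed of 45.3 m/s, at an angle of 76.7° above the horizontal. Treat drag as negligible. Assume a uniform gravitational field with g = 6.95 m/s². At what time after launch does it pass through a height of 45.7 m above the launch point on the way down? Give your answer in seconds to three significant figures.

Horizontal component vₓ = 45.30 cos 76.7° = 10.42 m/s; vertical v_y0 = 45.30 sin 76.7° = 44.09 m/s.
Height y(t) = 44.09 t − 3.475 t² = 45.7 gives 3.475 t² − 44.09 t + 45.7 = 0.
Quadratic formula: t = (44.09 ± √1308.3) / 6.95 = (44.09 ± 36.17) / 6.95 → t = 1.139 s or 11.55 s.
The descending-branch root is 11.55 s.

11.5 s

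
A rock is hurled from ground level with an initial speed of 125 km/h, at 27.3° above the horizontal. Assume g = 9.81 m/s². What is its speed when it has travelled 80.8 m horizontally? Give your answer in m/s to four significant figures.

32.36 m/s

Convert: 125 km/h = 125/3.6 = 34.72 m/s.
Components: vₓ = 34.72 cos 27.3° = 30.85 m/s, v_y0 = 34.72 sin 27.3° = 15.93 m/s.
At x = 80.8 m, t = x/vₓ = 80.8/30.85 = 2.619 s.
Vertical velocity there: v_y = v_y0 − g t = 15.93 − 9.81 × 2.619 = −9.764 m/s.
Speed: √(vₓ² + v_y²) = √(30.85² + 9.764²) = 32.36 m/s.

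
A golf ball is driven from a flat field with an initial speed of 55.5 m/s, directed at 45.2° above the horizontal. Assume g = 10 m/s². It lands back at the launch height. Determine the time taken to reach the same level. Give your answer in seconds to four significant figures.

vₓ = 55.50 cos 45.2° = 39.11 m/s; v_y0 = 55.50 sin 45.2° = 39.38 m/s.
Landing at launch height ⇒ T = 2 v_y0 / g = 2 × 39.38 / 10.0 = 7.876 s.

7.876 s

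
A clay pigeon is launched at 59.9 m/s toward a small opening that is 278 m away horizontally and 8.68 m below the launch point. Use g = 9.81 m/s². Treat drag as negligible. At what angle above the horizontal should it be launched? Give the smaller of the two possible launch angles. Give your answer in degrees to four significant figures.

22.49°

Trajectory: y = x tanθ − g x² (1 + tan²θ)/(2v₀²). With x = 278, y = −8.68, v₀ = 59.9, g = 9.81:
105.7 tan²θ − 278 tanθ + (96.97) = 0.
tanθ = [278 ± √(278² − 4 × 105.7 × (96.97))] / (2 × 105.7) = (278 ± 190.5) / 211.3, giving tanθ = 0.4139 or 2.217.
θ = 22.49° or 65.73°; the smaller is 22.49°.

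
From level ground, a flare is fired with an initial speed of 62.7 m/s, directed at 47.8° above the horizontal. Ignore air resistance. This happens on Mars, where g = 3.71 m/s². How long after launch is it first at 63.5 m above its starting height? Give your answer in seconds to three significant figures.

Horizontal component vₓ = 62.70 cos 47.8° = 42.12 m/s; vertical v_y0 = 62.70 sin 47.8° = 46.45 m/s.
Set y = v_y0 t − ½ g t² = 63.5: 1.855 t² − 46.45 t + 63.5 = 0.
Quadratic formula: t = (46.45 ± √1686.3) / 3.71 = (46.45 ± 41.06) / 3.71 → t = 1.451 s or 23.59 s.
The first (ascending) time is 1.451 s.

1.45 s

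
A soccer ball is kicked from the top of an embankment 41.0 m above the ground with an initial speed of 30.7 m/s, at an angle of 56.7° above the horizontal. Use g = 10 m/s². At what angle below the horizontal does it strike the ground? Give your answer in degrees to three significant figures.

vₓ = 30.70 cos 56.7° = 16.86 m/s; v_y0 = 30.70 sin 56.7° = 25.66 m/s.
With up positive and y = 0 at the ground: y(t) = 41.0 + (25.66) t − 5.000 t². Setting y = 0 and taking the positive root: t = [25.66 + √(25.66² + 2·10.0·41.0)] / 10.0 = (25.66 + 38.45) / 10.0 = 6.411 s.
At impact: v_y = v_y0 − g t = −38.45 m/s; vₓ = 16.86 m/s.
Angle below horizontal: arctan(|v_y|/vₓ) = arctan(38.45/16.86) = 66.33°.

66.3°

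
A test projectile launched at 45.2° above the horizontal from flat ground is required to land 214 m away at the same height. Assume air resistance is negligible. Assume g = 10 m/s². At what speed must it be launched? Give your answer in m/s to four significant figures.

46.26 m/s

From R = (v₀² / g) sin 2θ: v₀ = √(gR / sin 2θ).
v₀ = √(10.0 × 214 / sin 90.40°) = √(2140 / 1.0000) = √2140.1 = 46.26 m/s.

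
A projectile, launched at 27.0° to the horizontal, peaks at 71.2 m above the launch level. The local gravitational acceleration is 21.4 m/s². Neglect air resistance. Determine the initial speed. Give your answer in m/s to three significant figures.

122 m/s

At the peak v_y = 0, so v_y0 = √(2gH) = √(2 × 21.4 × 71.2) = 55.20 m/s.
v_y0 = v₀ sin θ ⇒ v₀ = 55.20 / sin 27.0° = 121.6 m/s.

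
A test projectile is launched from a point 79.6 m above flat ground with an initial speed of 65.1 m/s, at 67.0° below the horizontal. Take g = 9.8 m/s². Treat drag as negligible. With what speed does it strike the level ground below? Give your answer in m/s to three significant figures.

vₓ = 65.10 cos 67.0° = 25.44 m/s; v_y0 = −59.92 m/s (downward).
With up positive and y = 0 at the ground: y(t) = 79.6 + (−59.92) t − 4.900 t². Setting y = 0 and taking the positive root: t = [−59.92 + √(59.92² + 2·9.80·79.6)] / 9.80 = (−59.92 + 71.77) / 9.80 = 1.209 s.
Vertical velocity at impact: v_y = v_y0 − g t = −59.92 − 9.80 × 1.209 = −71.77 m/s.
Speed: |v| = √(vₓ² + v_y²) = √(25.44² + 71.77²) = 76.15 m/s.

76.1 m/s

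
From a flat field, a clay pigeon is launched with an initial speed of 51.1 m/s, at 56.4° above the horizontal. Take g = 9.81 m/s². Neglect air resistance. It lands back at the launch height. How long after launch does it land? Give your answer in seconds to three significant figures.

Components: vₓ = 51.10 cos 56.4° = 28.28 m/s, v_y0 = 51.10 sin 56.4° = 42.56 m/s.
It returns to y = 0 when t = 2 v_y0 / g = 2(42.56)/9.81 = 8.677 s.

8.68 s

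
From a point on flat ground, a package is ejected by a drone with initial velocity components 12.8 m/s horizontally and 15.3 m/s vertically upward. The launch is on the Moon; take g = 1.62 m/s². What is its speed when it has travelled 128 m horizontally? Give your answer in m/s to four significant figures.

At x = 128 m, t = x/vₓ = 128/12.80 = 10.00 s.
Vertical velocity there: v_y = v_y0 − g t = 15.30 − 1.62 × 10.00 = −0.9000 m/s.
Speed: √(vₓ² + v_y²) = √(12.80² + 0.9000²) = 12.83 m/s.

12.83 m/s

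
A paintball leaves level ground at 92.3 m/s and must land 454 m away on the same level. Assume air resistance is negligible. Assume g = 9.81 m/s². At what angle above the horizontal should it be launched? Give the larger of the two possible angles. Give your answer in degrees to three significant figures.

74.2°

From R = (v₀²/g) sin 2θ: sin 2θ = 9.81 × 454 / 8519.3 = 0.5228.
2θ = 31.52° or 180° − 31.52° = 148.5°, so θ = 15.76° or 74.24°.
The larger angle is 74.24°.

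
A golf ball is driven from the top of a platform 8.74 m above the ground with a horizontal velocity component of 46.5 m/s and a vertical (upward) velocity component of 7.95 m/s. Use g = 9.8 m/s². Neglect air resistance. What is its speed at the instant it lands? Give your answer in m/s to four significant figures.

48.96 m/s

With up positive and y = 0 at the ground: y(t) = 8.74 + (7.950) t − 4.900 t². Setting y = 0 and taking the positive root: t = [7.950 + √(7.950² + 2·9.80·8.74)] / 9.80 = (7.950 + 15.31) / 9.80 = 2.374 s.
Vertical velocity at impact: v_y = v_y0 − g t = 7.950 − 9.80 × 2.374 = −15.31 m/s.
Speed: |v| = √(vₓ² + v_y²) = √(46.50² + 15.31²) = 48.96 m/s.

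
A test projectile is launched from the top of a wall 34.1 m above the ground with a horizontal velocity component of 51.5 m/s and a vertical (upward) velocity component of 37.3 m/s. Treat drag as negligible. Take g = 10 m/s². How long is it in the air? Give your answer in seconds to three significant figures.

8.28 s

Vertical motion (up positive, ground at y = 0): 5.000 t² − (37.30) t − 34.1 = 0, so t = (37.30 + √(37.30² + 2·10.0·34.1)) / 10.0 = (37.30 + 45.53) / 10.0 = 8.283 s.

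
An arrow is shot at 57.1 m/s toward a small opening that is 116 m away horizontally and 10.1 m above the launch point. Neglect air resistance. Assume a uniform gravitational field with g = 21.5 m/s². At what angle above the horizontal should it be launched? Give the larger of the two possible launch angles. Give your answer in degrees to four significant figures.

63.45°

Trajectory: y = x tanθ − g x² (1 + tan²θ)/(2v₀²). With x = 116, y = 10.1, v₀ = 57.1, g = 21.5:
44.37 tan²θ − 116 tanθ + (54.47) = 0.
tanθ = [116 ± √(116² − 4 × 44.37 × (54.47))] / (2 × 44.37) = (116 ± 61.56) / 88.73, giving tanθ = 0.6135 or 2.001.
θ = 31.53° or 63.45°; the larger is 63.45°.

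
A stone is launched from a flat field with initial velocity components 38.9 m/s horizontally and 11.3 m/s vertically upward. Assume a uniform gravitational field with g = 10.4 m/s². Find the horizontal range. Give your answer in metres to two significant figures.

85 m

Time aloft: T = 2 v_y0 / g = 2 × 11.30 / 10.4 = 2.173 s.
Horizontal distance R = vₓ T = 38.90 × 2.173 = 84.53 m.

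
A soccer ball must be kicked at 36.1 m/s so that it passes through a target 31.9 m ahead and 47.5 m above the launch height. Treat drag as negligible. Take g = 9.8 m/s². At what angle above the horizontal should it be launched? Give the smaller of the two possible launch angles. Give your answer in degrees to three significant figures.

65.3°

Trajectory: y = x tanθ − g x² (1 + tan²θ)/(2v₀²). With x = 31.9, y = 47.5, v₀ = 36.1, g = 9.80:
3.826 tan²θ − 31.9 tanθ + (51.33) = 0.
tanθ = [31.9 ± √(31.9² − 4 × 3.826 × (51.33))] / (2 × 3.826) = (31.9 ± 15.23) / 7.652, giving tanθ = 2.178 or 6.159.
θ = 65.34° or 80.78°; the smaller is 65.34°.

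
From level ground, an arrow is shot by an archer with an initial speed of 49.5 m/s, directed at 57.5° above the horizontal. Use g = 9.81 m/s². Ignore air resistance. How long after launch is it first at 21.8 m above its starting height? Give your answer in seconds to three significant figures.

0.559 s

Horizontal component vₓ = 49.50 cos 57.5° = 26.60 m/s; vertical v_y0 = 49.50 sin 57.5° = 41.75 m/s.
Height y(t) = 41.75 t − 4.905 t² = 21.8 gives 4.905 t² − 41.75 t + 21.8 = 0.
t = [41.75 ± √(41.75² − 2·9.81·21.8)] / 9.81 = (41.75 ± 36.27) / 9.81, so t = 0.5589 s or t = 7.952 s.
The first (ascending) time is 0.5589 s.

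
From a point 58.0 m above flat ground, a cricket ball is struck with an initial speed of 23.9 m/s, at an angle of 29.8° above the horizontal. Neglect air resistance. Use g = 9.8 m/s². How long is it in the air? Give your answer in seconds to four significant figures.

vₓ = 23.90 cos 29.8° = 20.74 m/s; v_y0 = 23.90 sin 29.8° = 11.88 m/s.
Vertical motion (up positive, ground at y = 0): 4.900 t² − (11.88) t − 58.0 = 0, so t = (11.88 + √(11.88² + 2·9.80·58.0)) / 9.80 = (11.88 + 35.75) / 9.80 = 4.860 s.

4.860 s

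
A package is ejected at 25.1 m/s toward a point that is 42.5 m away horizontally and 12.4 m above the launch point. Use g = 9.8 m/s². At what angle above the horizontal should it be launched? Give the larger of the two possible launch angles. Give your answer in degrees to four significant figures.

65.05°

Trajectory: y = x tanθ − g x² (1 + tan²θ)/(2v₀²). With x = 42.5, y = 12.4, v₀ = 25.1, g = 9.80:
14.05 tan²θ − 42.5 tanθ + (26.45) = 0.
tanθ = [42.5 ± √(42.5² − 4 × 14.05 × (26.45))] / (2 × 14.05) = (42.5 ± 17.89) / 28.10, giving tanθ = 0.8759 or 2.149.
θ = 41.22° or 65.05°; the larger is 65.05°.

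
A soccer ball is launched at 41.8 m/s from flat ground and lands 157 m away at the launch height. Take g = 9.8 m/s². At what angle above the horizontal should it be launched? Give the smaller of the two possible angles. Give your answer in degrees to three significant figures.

From R = (v₀²/g) sin 2θ: sin 2θ = 9.80 × 157 / 1747.2 = 0.8806.
2θ = 61.71° or 180° − 61.71° = 118.3°, so θ = 30.86° or 59.14°.
The smaller angle is 30.86°.

30.9°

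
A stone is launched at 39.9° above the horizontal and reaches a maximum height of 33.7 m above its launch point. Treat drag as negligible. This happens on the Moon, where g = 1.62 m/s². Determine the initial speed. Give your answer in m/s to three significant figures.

At the peak v_y = 0, so v_y0 = √(2gH) = √(2 × 1.62 × 33.7) = 10.45 m/s.
v_y0 = v₀ sin θ ⇒ v₀ = 10.45 / sin 39.9° = 16.29 m/s.

16.3 m/s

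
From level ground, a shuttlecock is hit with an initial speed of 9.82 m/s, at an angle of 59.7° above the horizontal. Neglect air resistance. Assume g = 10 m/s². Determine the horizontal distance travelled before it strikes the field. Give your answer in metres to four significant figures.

8.401 m

Resolve: vₓ = 9.820 cos 59.7° = 4.954 m/s and v_y0 = 9.820 sin 59.7° = 8.479 m/s.
Flight time T = 2 v_y0 / g = 1.696 s.
Horizontal distance R = vₓ T = 4.954 × 1.696 = 8.401 m.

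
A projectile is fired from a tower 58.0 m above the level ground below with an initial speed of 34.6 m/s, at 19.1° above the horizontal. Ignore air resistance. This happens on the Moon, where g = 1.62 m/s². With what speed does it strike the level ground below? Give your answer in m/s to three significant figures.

37.2 m/s

Horizontal component vₓ = 34.60 cos 19.1° = 32.70 m/s; vertical v_y0 = 34.60 sin 19.1° = 11.32 m/s.
With up positive and y = 0 at the ground: y(t) = 58.0 + (11.32) t − 0.8100 t². Setting y = 0 and taking the positive root: t = [11.32 + √(11.32² + 2·1.62·58.0)] / 1.62 = (11.32 + 17.78) / 1.62 = 17.96 s.
Vertical velocity at impact: v_y = v_y0 − g t = 11.32 − 1.62 × 17.96 = −17.78 m/s.
Speed: |v| = √(vₓ² + v_y²) = √(32.70² + 17.78²) = 37.22 m/s.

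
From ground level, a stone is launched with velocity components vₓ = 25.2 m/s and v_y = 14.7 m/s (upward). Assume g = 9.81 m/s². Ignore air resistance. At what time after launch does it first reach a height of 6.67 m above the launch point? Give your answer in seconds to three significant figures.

Set y = v_y0 t − ½ g t² = 6.67: 4.905 t² − 14.70 t + 6.67 = 0.
t = [14.70 ± √(14.70² − 2·9.81·6.67)] / 9.81 = (14.70 ± 9.232) / 9.81, so t = 0.5574 s or t = 2.440 s.
The first (ascending) time is 0.5574 s.

0.557 s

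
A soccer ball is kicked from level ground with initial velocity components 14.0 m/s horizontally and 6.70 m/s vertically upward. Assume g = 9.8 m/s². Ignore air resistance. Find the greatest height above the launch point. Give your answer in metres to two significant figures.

2.3 m

Peak height H = v_y0² / (2g) = 44.890 / 19.60 = 2.290 m.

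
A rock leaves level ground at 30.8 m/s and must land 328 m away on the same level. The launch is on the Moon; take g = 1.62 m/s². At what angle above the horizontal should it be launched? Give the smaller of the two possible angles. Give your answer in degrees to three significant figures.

17.0°

R = v₀² sin 2θ / g gives sin 2θ = gR/v₀² = 1.62·328/30.8² = 0.5601.
2θ = 34.06° or 180° − 34.06° = 145.9°, so θ = 17.03° or 72.97°.
The smaller angle is 17.03°.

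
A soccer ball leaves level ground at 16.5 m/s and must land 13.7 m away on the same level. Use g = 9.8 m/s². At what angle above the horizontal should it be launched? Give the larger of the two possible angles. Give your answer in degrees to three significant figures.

From R = (v₀²/g) sin 2θ: sin 2θ = 9.80 × 13.7 / 272.25 = 0.4931.
2θ = 29.55° or 180° − 29.55° = 150.5°, so θ = 14.77° or 75.23°.
The larger angle is 75.23°.

75.2°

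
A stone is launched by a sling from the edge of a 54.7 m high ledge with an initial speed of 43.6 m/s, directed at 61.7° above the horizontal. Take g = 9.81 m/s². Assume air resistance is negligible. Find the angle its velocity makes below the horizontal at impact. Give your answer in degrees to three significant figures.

67.7°

vₓ = 43.60 cos 61.7° = 20.67 m/s; v_y0 = 43.60 sin 61.7° = 38.39 m/s.
Vertical motion (up positive, ground at y = 0): 4.905 t² − (38.39) t − 54.7 = 0, so t = (38.39 + √(38.39² + 2·9.81·54.7)) / 9.81 = (38.39 + 50.47) / 9.81 = 9.058 s.
At impact: v_y = v_y0 − g t = −50.47 m/s; vₓ = 20.67 m/s.
Angle below horizontal: arctan(|v_y|/vₓ) = arctan(50.47/20.67) = 67.73°.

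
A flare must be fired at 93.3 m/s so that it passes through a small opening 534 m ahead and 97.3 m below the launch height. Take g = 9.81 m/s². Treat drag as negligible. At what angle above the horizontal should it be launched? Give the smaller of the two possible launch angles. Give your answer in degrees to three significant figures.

Trajectory: y = x tanθ − g x² (1 + tan²θ)/(2v₀²). With x = 534, y = −97.3, v₀ = 93.3, g = 9.81:
160.7 tan²θ − 534 tanθ + (63.38) = 0.
tanθ = [534 ± √(534² − 4 × 160.7 × (63.38))] / (2 × 160.7) = (534 ± 494.4) / 321.4, giving tanθ = 0.1233 or 3.200.
θ = 7.027° or 72.65°; the smaller is 7.027°.

7.03°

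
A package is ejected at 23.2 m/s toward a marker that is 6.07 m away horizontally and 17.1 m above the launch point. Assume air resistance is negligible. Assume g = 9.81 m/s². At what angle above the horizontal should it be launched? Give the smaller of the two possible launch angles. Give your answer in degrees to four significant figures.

Trajectory: y = x tanθ − g x² (1 + tan²θ)/(2v₀²). With x = 6.07, y = 17.1, v₀ = 23.2, g = 9.81:
0.3358 tan²θ − 6.07 tanθ + (17.44) = 0.
tanθ = [6.07 ± √(6.07² − 4 × 0.3358 × (17.44))] / (2 × 0.3358) = (6.07 ± 3.664) / 0.6715, giving tanθ = 3.582 or 14.50.
θ = 74.40° or 86.05°; the smaller is 74.40°.

74.40°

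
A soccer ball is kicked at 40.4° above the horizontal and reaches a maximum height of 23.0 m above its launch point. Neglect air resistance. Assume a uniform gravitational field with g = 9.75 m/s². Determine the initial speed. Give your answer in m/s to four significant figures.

32.68 m/s

At the peak v_y = 0, so v_y0 = √(2gH) = √(2 × 9.75 × 23.0) = 21.18 m/s.
v_y0 = v₀ sin θ ⇒ v₀ = 21.18 / sin 40.4° = 32.68 m/s.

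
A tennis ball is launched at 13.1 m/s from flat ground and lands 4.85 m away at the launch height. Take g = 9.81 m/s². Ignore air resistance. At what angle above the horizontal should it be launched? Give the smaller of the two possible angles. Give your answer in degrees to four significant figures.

8.048°

From R = (v₀²/g) sin 2θ: sin 2θ = 9.81 × 4.85 / 171.61 = 0.2772.
2θ = 16.10° or 180° − 16.10° = 163.9°, so θ = 8.048° or 81.95°.
The smaller angle is 8.048°.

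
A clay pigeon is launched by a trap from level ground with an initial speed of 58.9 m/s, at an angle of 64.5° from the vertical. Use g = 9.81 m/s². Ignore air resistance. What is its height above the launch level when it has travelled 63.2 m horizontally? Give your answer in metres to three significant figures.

23.2 m

Components: vₓ = 58.90 sin 64.5° = 53.16 m/s, v_y0 = 58.90 cos 64.5° = 25.36 m/s.
x = vₓ t ⇒ t = 63.2/53.16 = 1.189 s.
Height: y = v_y0 t − ½ g t² = 25.36 × 1.189 − 4.905 × 1.189² = 30.14 − 6.932 = 23.21 m.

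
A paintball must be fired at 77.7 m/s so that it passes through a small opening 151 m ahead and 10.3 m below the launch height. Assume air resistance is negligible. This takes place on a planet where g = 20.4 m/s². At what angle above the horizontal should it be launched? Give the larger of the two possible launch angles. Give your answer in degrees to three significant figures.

Trajectory: y = x tanθ − g x² (1 + tan²θ)/(2v₀²). With x = 151, y = −10.3, v₀ = 77.7, g = 20.4:
38.52 tan²θ − 151 tanθ + (28.22) = 0.
tanθ = [151 ± √(151² − 4 × 38.52 × (28.22))] / (2 × 38.52) = (151 ± 135.8) / 77.04, giving tanθ = 0.1968 or 3.723.
θ = 11.13° or 74.97°; the larger is 74.97°.

75.0°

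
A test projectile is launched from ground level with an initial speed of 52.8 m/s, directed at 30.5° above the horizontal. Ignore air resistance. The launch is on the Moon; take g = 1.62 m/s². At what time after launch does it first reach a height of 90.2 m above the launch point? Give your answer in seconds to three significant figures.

Components: vₓ = 52.80 cos 30.5° = 45.49 m/s, v_y0 = 52.80 sin 30.5° = 26.80 m/s.
Require v_y0 t − ½ g t² = 90.2, i.e. 0.8100 t² − 26.80 t + 90.2 = 0.
Quadratic formula: t = (26.80 ± √425.89) / 1.62 = (26.80 ± 20.64) / 1.62 → t = 3.803 s or 29.28 s.
The first (ascending) time is 3.803 s.

3.80 s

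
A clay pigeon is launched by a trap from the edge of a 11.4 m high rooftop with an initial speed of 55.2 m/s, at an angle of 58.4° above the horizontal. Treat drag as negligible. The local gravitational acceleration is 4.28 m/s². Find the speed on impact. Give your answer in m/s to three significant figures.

vₓ = 55.20 cos 58.4° = 28.92 m/s; v_y0 = 55.20 sin 58.4° = 47.02 m/s.
With up positive and y = 0 at the ground: y(t) = 11.4 + (47.02) t − 2.140 t². Setting y = 0 and taking the positive root: t = [47.02 + √(47.02² + 2·4.28·11.4)] / 4.28 = (47.02 + 48.04) / 4.28 = 22.21 s.
Vertical velocity at impact: v_y = v_y0 − g t = 47.02 − 4.28 × 22.21 = −48.04 m/s.
Speed: |v| = √(vₓ² + v_y²) = √(28.92² + 48.04²) = 56.08 m/s.

56.1 m/s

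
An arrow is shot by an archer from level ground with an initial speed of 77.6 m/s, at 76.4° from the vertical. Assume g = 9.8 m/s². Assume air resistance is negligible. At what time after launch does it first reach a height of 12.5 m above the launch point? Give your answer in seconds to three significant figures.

Components: vₓ = 77.60 sin 76.4° = 75.42 m/s, v_y0 = 77.60 cos 76.4° = 18.25 m/s.
Height y(t) = 18.25 t − 4.900 t² = 12.5 gives 4.900 t² − 18.25 t + 12.5 = 0.
t = [18.25 ± √(18.25² − 2·9.80·12.5)] / 9.80 = (18.25 ± 9.378) / 9.80, so t = 0.9050 s or t = 2.819 s.
The first (ascending) time is 0.9050 s.

0.905 s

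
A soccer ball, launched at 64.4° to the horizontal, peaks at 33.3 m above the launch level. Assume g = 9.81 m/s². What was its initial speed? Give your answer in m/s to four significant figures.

At the peak v_y = 0, so v_y0 = √(2gH) = √(2 × 9.81 × 33.3) = 25.56 m/s.
v_y0 = v₀ sin θ ⇒ v₀ = 25.56 / sin 64.4° = 28.34 m/s.

28.34 m/s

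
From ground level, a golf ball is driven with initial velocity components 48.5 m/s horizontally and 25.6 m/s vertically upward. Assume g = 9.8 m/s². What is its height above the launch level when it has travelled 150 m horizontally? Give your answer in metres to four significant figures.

32.31 m

x = vₓ t ⇒ t = 150/48.50 = 3.093 s.
Height: y = v_y0 t − ½ g t² = 25.60 × 3.093 − 4.900 × 3.093² = 79.18 − 46.87 = 32.31 m.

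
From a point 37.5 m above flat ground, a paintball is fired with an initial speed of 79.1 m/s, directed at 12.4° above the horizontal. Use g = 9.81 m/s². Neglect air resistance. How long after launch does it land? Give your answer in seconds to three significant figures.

4.99 s

Components: vₓ = 79.10 cos 12.4° = 77.25 m/s, v_y0 = 79.10 sin 12.4° = 16.99 m/s.
With up positive and y = 0 at the ground: y(t) = 37.5 + (16.99) t − 4.905 t². Setting y = 0 and taking the positive root: t = [16.99 + √(16.99² + 2·9.81·37.5)] / 9.81 = (16.99 + 32.00) / 9.81 = 4.994 s.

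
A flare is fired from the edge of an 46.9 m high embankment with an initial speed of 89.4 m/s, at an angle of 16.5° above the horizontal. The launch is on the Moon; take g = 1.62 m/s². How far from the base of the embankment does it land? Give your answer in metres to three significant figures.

vₓ = 89.40 cos 16.5° = 85.72 m/s; v_y0 = 89.40 sin 16.5° = 25.39 m/s.
With up positive and y = 0 at the ground: y(t) = 46.9 + (25.39) t − 0.8100 t². Setting y = 0 and taking the positive root: t = [25.39 + √(25.39² + 2·1.62·46.9)] / 1.62 = (25.39 + 28.23) / 1.62 = 33.10 s.
Horizontal distance: R = vₓ t = 85.72 × 33.10 = 2837 m.

2840 m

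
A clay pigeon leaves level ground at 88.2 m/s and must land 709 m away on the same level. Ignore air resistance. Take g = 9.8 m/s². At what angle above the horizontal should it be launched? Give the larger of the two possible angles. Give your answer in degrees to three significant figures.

Level-ground range R = v₀² sin(2θ)/g ⇒ sin(2θ) = gR/v₀² = 9.80 × 709 / 88.2² = 0.8932.
2θ = 63.27° or 180° − 63.27° = 116.7°, so θ = 31.64° or 58.36°.
The larger angle is 58.36°.

58.4°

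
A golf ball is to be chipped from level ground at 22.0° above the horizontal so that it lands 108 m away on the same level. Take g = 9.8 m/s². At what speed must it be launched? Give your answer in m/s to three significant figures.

39.0 m/s

Level-ground range: R = v₀² sin(2θ)/g, so v₀ = √(gR / sin 2θ).
v₀ = √(9.80 × 108 / sin 44.00°) = √(1058 / 0.6947) = √1523.6 = 39.03 m/s.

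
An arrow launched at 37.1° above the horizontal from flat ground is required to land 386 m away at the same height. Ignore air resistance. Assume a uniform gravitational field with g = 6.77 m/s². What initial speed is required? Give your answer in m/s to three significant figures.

52.1 m/s

From R = (v₀² / g) sin 2θ: v₀ = √(gR / sin 2θ).
v₀ = √(6.77 × 386 / sin 74.20°) = √(2613 / 0.9622) = √2715.8 = 52.11 m/s.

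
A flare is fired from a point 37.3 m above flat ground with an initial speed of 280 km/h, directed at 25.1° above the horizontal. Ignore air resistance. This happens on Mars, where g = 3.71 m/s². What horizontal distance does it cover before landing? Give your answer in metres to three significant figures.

1330 m

Convert: 280 km/h = 280/3.6 = 77.78 m/s.
Horizontal component vₓ = 77.78 cos 25.1° = 70.43 m/s; vertical v_y0 = 77.78 sin 25.1° = 32.99 m/s.
The projectile lands when y = 37.3 + (32.99) t − ½·3.71·t² = 0. Positive root: t = (32.99 + √(32.99² + 2·3.71·37.3)) / 3.71 = (32.99 + 36.95) / 3.71 = 18.85 s.
Horizontal distance: R = vₓ t = 70.43 × 18.85 = 1328 m.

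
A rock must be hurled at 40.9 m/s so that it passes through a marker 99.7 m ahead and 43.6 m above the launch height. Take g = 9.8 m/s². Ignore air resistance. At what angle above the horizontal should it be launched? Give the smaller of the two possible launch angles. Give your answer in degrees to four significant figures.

46.49°

Trajectory: y = x tanθ − g x² (1 + tan²θ)/(2v₀²). With x = 99.7, y = 43.6, v₀ = 40.9, g = 9.80:
29.12 tan²θ − 99.7 tanθ + (72.72) = 0.
tanθ = [99.7 ± √(99.7² − 4 × 29.12 × (72.72))] / (2 × 29.12) = (99.7 ± 38.35) / 58.23, giving tanθ = 1.053 or 2.371.
θ = 46.49° or 67.13°; the smaller is 46.49°.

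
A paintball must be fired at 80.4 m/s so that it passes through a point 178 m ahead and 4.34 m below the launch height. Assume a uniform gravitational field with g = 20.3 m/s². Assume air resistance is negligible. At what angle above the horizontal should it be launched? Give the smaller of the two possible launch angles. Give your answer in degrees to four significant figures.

Trajectory: y = x tanθ − g x² (1 + tan²θ)/(2v₀²). With x = 178, y = −4.34, v₀ = 80.4, g = 20.3:
49.75 tan²θ − 178 tanθ + (45.41) = 0.
tanθ = [178 ± √(178² − 4 × 49.75 × (45.41))] / (2 × 49.75) = (178 ± 150.5) / 99.50, giving tanθ = 0.2765 or 3.301.
θ = 15.45° or 73.15°; the smaller is 15.45°.

15.45°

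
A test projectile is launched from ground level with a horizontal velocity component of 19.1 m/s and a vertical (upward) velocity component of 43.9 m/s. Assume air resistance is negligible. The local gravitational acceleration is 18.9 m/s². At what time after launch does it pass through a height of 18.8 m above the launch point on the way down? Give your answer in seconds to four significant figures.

Set y = v_y0 t − ½ g t² = 18.8: 9.450 t² − 43.90 t + 18.8 = 0.
t = [43.90 ± √(43.90² − 2·18.9·18.8)] / 18.9 = (43.90 ± 34.88) / 18.9, so t = 0.4773 s or t = 4.168 s.
The descending-branch root is 4.168 s.

4.168 s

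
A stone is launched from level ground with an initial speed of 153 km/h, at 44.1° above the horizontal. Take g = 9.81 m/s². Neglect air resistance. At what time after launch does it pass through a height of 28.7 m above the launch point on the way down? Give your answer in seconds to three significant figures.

Convert: 153 km/h = 153/3.6 = 42.50 m/s.
Horizontal component vₓ = 42.50 cos 44.1° = 30.52 m/s; vertical v_y0 = 42.50 sin 44.1° = 29.58 m/s.
Set y = v_y0 t − ½ g t² = 28.7: 4.905 t² − 29.58 t + 28.7 = 0.
Quadratic formula: t = (29.58 ± √311.66) / 9.81 = (29.58 ± 17.65) / 9.81 → t = 1.215 s or 4.815 s.
The descending-branch root is 4.815 s.

4.81 s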